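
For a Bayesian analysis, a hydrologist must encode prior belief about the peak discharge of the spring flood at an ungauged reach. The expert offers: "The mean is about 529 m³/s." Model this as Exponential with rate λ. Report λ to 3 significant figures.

Exponential mean = 1/λ, so λ = 1/529.0 = 0.00189.

λ ≈ 0.00189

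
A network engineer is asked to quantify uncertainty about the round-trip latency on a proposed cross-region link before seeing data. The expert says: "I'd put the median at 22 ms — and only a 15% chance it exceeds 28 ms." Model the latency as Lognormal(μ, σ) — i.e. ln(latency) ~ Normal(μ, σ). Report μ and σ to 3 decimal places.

If T ~ Lognormal(μ,σ) then ln T ~ Normal(μ,σ), so the p-quantile of ln T is μ + z_p·σ.
ln(22) = 3.091 and ln(28) = 3.332; z_{0.5} = 0, z_{0.85} = 1.036.
σ = (3.332 − 3.091)/(1.036 − (0)) = 0.233.
μ = 3.091 − (0)·0.233 = 3.091.

μ ≈ 3.091, σ ≈ 0.233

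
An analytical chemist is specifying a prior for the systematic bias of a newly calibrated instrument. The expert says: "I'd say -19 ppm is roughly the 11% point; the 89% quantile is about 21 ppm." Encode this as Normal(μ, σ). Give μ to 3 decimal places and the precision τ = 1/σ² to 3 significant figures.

For Normal(μ,σ), the p-quantile is μ + z_p·σ. Here z_{0.11} = -1.227, z_{0.89} = 1.227.
So -19 = μ − 1.227σ and 21 = μ + 1.227σ.
Subtracting: σ = (21 − -19)/(1.227 − (-1.227)) = 16.306.
Then μ = -19 − (-1.227)·16.306 = 1.000.
Precision τ = 1/σ² = 1/16.31² = 0.00376.

μ = 1.000, τ = 0.00376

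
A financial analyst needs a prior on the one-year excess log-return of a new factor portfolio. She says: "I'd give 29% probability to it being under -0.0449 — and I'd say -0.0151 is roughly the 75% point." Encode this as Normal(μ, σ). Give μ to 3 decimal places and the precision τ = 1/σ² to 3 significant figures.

For Normal(μ,σ), the p-quantile is μ + z_p·σ. Here z_{0.29} = -0.5534, z_{0.75} = 0.6745.
So -0.0449 = μ − 0.5534σ and -0.0151 = μ + 0.6745σ.
Subtracting: σ = (-0.0151 − -0.0449)/(0.6745 − (-0.5534)) = 0.024.
Then μ = -0.0449 − (-0.5534)·0.024 = -0.031.
Precision τ = 1/σ² = 1/0.02427² = 1700.

μ = -0.031, τ = 1700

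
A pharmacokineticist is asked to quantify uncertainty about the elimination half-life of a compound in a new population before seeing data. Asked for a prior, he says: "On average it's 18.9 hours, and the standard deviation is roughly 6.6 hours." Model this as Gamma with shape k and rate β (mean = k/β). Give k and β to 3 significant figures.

For Gamma(k, rate β): mean = k/β, variance = k/β², so CV = 1/√k.
CV = SD/mean = 6.6/18.9 = 0.3492, hence k = 1/CV² = 8.2.
Then β = k/mean = 8.2/18.9 = 0.434.

k ≈ 8.2, β ≈ 0.434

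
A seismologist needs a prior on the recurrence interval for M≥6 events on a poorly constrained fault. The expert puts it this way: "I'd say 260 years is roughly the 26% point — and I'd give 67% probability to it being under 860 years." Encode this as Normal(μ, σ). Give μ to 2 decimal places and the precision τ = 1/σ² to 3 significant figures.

The p-quantile of Normal(μ,σ) is μ + z_p·σ, with z_{0.26} = -0.6433 and z_{0.67} = 0.4399.
Eliminate σ: μ = (z₂·x₁ − z₁·x₂)/(z₂ − z₁) = (0.4399·260 − (-0.6433)·860)/1.083 = 616.34.
Then σ = (x₂ − x₁)/(z₂ − z₁) = (860 − 260)/1.083 = 553.88.
Precision τ = 1/σ² = 1/553.9² = 3.26e-06.

μ = 616.34, τ = 3.26e-06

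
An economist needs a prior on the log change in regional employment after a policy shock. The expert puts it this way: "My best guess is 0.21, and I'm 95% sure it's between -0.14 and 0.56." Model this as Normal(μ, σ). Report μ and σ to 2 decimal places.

A symmetric 95% interval runs μ ± z·σ with z = 1.96.
Half-width = 0.35, so σ = 0.35/1.96 = 0.18.
μ is the stated best guess, 0.21.

μ = 0.21, σ = 0.18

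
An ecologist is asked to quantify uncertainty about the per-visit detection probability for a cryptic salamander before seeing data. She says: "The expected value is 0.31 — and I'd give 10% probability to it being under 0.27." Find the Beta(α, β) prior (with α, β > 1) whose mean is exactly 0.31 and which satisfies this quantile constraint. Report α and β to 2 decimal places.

α ≈ 66.62, β ≈ 148.29

With mean 0.31 fixed, write α = 0.31s, β = 0.69s where s = α+β.
Need P(θ < 0.27) = 0.1 under Beta(0.31s, 0.69s). Normal approximation: (q−m)/√(m(1−m)/s) ≈ z_{0.1} = -1.28, so s ≈ 0.31·0.69·(-1.28)²/(0.27−0.31)² = 219.6.
At s = 219.6: P(θ<0.27) ≈ 0.098. Adjusting to match 0.1 gives s ≈ 214.92.
So α = 0.31·214.92 ≈ 66.62, β = 0.69·214.92 ≈ 148.29.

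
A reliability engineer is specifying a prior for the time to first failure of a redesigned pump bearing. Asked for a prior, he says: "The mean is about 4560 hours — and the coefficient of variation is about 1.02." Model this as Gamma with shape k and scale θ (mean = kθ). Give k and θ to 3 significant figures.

k ≈ 0.961, θ ≈ 4740

For Gamma(k, scale θ): mean = kθ, variance = kθ², so CV = 1/√k.
CV = 1.02, hence k = 1/CV² = 0.961.
Then θ = mean/k = 4560/0.961 = 4740.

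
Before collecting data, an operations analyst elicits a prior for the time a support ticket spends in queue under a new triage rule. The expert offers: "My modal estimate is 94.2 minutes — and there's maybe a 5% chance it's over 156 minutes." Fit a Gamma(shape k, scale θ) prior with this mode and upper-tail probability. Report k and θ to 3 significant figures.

k ≈ 12, θ ≈ 8.58

Gamma(k,θ) with k>1 has mode (k−1)θ, so θ = 94.2/(k−1).
Need P(X < 156) = 0.95 with θ tied to k this way. Start at k = 2, θ = 94.2: P(X<156) ≈ 0.493.
Too low — raise k to concentrate. Iterating converges to k ≈ 12.
Then θ = 94.2/(12−1) ≈ 8.58.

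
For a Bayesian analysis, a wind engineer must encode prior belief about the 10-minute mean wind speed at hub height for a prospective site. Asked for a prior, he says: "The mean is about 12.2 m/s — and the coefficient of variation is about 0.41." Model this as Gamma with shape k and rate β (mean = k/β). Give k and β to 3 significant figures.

For Gamma(k, rate β): mean = k/β, variance = k/β², so CV = 1/√k.
CV = 0.41, hence k = 1/CV² = 5.95.
Then β = k/mean = 5.95/12.2 = 0.488.

k ≈ 5.95, β ≈ 0.488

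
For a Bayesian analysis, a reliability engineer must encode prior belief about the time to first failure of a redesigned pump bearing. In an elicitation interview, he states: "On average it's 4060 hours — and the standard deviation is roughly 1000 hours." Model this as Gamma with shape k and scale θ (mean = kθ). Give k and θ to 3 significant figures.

For Gamma(k, scale θ): mean = kθ, variance = kθ², so CV = 1/√k.
CV = SD/mean = 1000/4060 = 0.2463, hence k = 1/CV² = 16.5.
Then θ = mean/k = 4060/16.5 = 246.

k ≈ 16.5, θ ≈ 246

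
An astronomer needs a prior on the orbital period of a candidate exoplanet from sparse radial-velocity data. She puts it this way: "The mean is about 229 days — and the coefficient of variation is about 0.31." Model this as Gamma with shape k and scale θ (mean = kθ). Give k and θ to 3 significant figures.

k ≈ 10.4, θ ≈ 22

For Gamma(k, scale θ): mean = kθ, variance = kθ², so CV = 1/√k.
CV = 0.31, hence k = 1/CV² = 10.4.
Then θ = mean/k = 229/10.4 = 22.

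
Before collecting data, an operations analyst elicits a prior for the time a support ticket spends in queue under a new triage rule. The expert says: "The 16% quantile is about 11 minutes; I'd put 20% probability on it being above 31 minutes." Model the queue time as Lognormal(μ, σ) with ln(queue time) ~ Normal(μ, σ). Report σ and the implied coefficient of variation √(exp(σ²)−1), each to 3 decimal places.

If T ~ Lognormal(μ,σ) then ln T ~ Normal(μ,σ), so the p-quantile of ln T is μ + z_p·σ.
ln(11) = 2.398 and ln(31) = 3.434; z_{0.16} = -0.9945, z_{0.8} = 0.8416.
σ = (3.434 − 2.398)/(0.8416 − (-0.9945)) = 0.564.
μ = 2.398 − (-0.9945)·0.564 = 2.959.
CV = √(exp(σ²)−1) = √(exp(0.3184)−1) = 0.612.

σ ≈ 0.564, CV ≈ 0.612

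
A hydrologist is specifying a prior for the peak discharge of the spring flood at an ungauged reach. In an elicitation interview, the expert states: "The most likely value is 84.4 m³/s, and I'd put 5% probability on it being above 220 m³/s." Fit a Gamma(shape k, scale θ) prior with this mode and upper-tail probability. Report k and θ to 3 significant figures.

k ≈ 3.94, θ ≈ 28.7

Gamma(k,θ) with k>1 has mode (k−1)θ, so θ = 84.4/(k−1).
Need P(X < 220) = 0.95 with θ tied to k this way. Start at k = 2, θ = 84.4: P(X<220) ≈ 0.734.
Too low — raise k to concentrate. Iterating converges to k ≈ 3.94.
Then θ = 84.4/(3.94−1) ≈ 28.7.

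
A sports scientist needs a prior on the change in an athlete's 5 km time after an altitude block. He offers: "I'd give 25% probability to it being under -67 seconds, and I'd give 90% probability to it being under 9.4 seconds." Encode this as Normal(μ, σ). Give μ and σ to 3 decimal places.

μ = -40.655, σ = 39.058

The p-quantile of Normal(μ,σ) is μ + z_p·σ, with z_{0.25} = -0.6745 and z_{0.9} = 1.282.
Eliminate σ: μ = (z₂·x₁ − z₁·x₂)/(z₂ − z₁) = (1.282·-67 − (-0.6745)·9.4)/1.956 = -40.655.
Then σ = (x₂ − x₁)/(z₂ − z₁) = (9.4 − -67)/1.956 = 39.058.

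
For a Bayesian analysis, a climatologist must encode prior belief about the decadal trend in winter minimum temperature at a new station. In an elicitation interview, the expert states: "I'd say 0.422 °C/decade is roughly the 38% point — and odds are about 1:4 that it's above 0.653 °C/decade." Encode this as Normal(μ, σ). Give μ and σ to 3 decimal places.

For Normal(μ,σ), the p-quantile is μ + z_p·σ. Here z_{0.38} = -0.3055, z_{0.8} = 0.8416.
So 0.422 = μ − 0.3055σ and 0.653 = μ + 0.8416σ.
Subtracting: σ = (0.653 − 0.422)/(0.8416 − (-0.3055)) = 0.201.
Then μ = 0.422 − (-0.3055)·0.201 = 0.484.

μ = 0.484, σ = 0.201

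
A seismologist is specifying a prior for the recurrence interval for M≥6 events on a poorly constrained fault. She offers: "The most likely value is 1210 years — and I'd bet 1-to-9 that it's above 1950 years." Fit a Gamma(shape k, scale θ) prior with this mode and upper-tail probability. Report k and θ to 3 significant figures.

Gamma(k,θ) with k>1 has mode (k−1)θ, so θ = 1210/(k−1).
Need P(X < 1950) = 0.9 with θ tied to k this way. Start at k = 2, θ = 1210: P(X<1950) ≈ 0.479.
Too low — raise k to concentrate. Iterating converges to k ≈ 9.26.
Then θ = 1210/(9.26−1) ≈ 147.

k ≈ 9.26, θ ≈ 147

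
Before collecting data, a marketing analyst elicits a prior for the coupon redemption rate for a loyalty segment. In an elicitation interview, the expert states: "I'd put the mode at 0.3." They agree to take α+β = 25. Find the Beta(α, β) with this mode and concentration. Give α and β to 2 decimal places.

α = 7.90, β = 17.10

For α,β > 1 the Beta mode is (α−1)/(α+β−2). With α+β = 25, the mode is (α−1)/23.
Set (α−1)/23 = 0.3 → α = 1 + 0.3·23 = 7.90.
β = 25 − α = 17.10.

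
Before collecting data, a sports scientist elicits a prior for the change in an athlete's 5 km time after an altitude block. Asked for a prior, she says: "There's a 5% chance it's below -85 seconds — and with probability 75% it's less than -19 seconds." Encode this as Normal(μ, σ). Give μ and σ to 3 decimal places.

For Normal(μ,σ), the p-quantile is μ + z_p·σ. Here z_{0.05} = -1.645, z_{0.75} = 0.6745.
So -85 = μ − 1.645σ and -19 = μ + 0.6745σ.
Subtracting: σ = (-19 − -85)/(0.6745 − (-1.645)) = 28.456.
Then μ = -85 − (-1.645)·28.456 = -38.194.

μ = -38.194, σ = 28.456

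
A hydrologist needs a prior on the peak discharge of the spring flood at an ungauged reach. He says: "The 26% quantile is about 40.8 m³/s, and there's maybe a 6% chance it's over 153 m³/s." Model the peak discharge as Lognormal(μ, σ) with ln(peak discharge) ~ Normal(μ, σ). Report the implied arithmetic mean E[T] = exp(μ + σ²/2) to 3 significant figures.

E[T] ≈ 72 m³/s

If T ~ Lognormal(μ,σ) then ln T ~ Normal(μ,σ), so the p-quantile of ln T is μ + z_p·σ.
ln(40.8) = 3.709 and ln(153) = 5.03; z_{0.26} = -0.6433, z_{0.94} = 1.555.
σ = (5.03 − 3.709)/(1.555 − (-0.6433)) = 0.601.
μ = 3.709 − (-0.6433)·0.601 = 4.096.
E[T] = exp(μ + σ²/2) = exp(4.096 + 0.1808) = 72 m³/s.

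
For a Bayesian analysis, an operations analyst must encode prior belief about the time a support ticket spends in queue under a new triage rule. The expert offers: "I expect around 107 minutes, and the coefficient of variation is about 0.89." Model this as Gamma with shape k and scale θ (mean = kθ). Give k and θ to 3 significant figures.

k ≈ 1.26, θ ≈ 84.8

For Gamma(k, scale θ): mean = kθ, variance = kθ², so CV = 1/√k.
CV = 0.89, hence k = 1/CV² = 1.26.
Then θ = mean/k = 107/1.26 = 84.8.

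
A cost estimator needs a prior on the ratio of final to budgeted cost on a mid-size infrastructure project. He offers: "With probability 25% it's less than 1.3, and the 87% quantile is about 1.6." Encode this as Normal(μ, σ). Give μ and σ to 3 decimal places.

For Normal(μ,σ), the p-quantile is μ + z_p·σ. Here z_{0.25} = -0.6745, z_{0.87} = 1.126.
So 1.3 = μ − 0.6745σ and 1.6 = μ + 1.126σ.
Subtracting: σ = (1.6 − 1.3)/(1.126 − (-0.6745)) = 0.167.
Then μ = 1.3 − (-0.6745)·0.167 = 1.412.

μ = 1.412, σ = 0.167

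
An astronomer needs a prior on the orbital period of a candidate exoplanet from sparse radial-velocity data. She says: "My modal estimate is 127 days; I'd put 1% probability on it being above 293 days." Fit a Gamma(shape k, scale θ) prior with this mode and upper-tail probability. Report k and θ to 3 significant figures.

Gamma(k,θ) with k>1 has mode (k−1)θ, so θ = 127/(k−1).
Need P(X < 293) = 0.99 with θ tied to k this way. Start at k = 2, θ = 127: P(X<293) ≈ 0.671.
Too low — raise k to concentrate. Iterating converges to k ≈ 7.83.
Then θ = 127/(7.83−1) ≈ 18.6.

k ≈ 7.83, θ ≈ 18.6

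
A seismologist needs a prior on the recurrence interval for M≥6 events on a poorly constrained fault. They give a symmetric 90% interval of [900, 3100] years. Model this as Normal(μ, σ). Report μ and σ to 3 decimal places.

μ = 2000.000, σ = 668.753

A symmetric 90% interval runs μ ± z·σ with z = 1.645.
Half-width = 1100, so σ = 1100/1.645 = 668.753.
μ is the interval midpoint, 2000.000.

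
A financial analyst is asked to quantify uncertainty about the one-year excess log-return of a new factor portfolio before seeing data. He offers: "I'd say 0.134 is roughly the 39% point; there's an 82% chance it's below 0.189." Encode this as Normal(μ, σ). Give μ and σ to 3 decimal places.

The p-quantile of Normal(μ,σ) is μ + z_p·σ, with z_{0.39} = -0.2793 and z_{0.82} = 0.9154.
Eliminate σ: μ = (z₂·x₁ − z₁·x₂)/(z₂ − z₁) = (0.9154·0.134 − (-0.2793)·0.189)/1.195 = 0.147.
Then σ = (x₂ − x₁)/(z₂ − z₁) = (0.189 − 0.134)/1.195 = 0.046.

μ = 0.147, σ = 0.046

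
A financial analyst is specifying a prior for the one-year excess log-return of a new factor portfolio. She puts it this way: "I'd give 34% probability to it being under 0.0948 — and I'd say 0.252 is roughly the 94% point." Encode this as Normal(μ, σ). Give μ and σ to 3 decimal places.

The p-quantile of Normal(μ,σ) is μ + z_p·σ, with z_{0.34} = -0.4125 and z_{0.94} = 1.555.
Eliminate σ: μ = (z₂·x₁ − z₁·x₂)/(z₂ − z₁) = (1.555·0.0948 − (-0.4125)·0.252)/1.967 = 0.128.
Then σ = (x₂ − x₁)/(z₂ − z₁) = (0.252 − 0.0948)/1.967 = 0.080.

μ = 0.128, σ = 0.080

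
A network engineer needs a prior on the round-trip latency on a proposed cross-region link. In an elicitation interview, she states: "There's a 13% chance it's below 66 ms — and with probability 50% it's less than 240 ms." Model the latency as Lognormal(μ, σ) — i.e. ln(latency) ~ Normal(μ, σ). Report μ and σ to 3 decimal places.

μ ≈ 5.481, σ ≈ 1.146

If T ~ Lognormal(μ,σ) then ln T ~ Normal(μ,σ), so the p-quantile of ln T is μ + z_p·σ.
ln(66) = 4.19 and ln(240) = 5.481; z_{0.13} = -1.126, z_{0.5} = 0.
σ = (5.481 − 4.19)/(0 − (-1.126)) = 1.146.
μ = 4.19 − (-1.126)·1.146 = 5.481.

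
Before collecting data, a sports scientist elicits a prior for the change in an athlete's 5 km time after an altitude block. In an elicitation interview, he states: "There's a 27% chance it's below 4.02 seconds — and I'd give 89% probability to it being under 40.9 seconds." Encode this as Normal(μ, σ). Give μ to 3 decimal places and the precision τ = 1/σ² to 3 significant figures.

For Normal(μ,σ), the p-quantile is μ + z_p·σ. Here z_{0.27} = -0.6128, z_{0.89} = 1.227.
So 4.02 = μ − 0.6128σ and 40.9 = μ + 1.227σ.
Subtracting: σ = (40.9 − 4.02)/(1.227 − (-0.6128)) = 20.051.
Then μ = 4.02 − (-0.6128)·20.051 = 16.307.
Precision τ = 1/σ² = 1/20.05² = 0.00249.

μ = 16.307, τ = 0.00249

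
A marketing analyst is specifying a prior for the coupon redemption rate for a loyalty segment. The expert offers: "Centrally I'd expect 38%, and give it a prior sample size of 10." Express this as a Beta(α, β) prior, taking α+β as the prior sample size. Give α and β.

α = 3.8, β = 6.2

Under the effective-sample-size interpretation, Beta(α, β) has prior mean α/(α+β) and prior sample size α+β.
So α+β = 10 and α/(α+β) = 0.38, giving α = 0.38·10 = 3.8 and β = 10 − 3.8 = 6.2.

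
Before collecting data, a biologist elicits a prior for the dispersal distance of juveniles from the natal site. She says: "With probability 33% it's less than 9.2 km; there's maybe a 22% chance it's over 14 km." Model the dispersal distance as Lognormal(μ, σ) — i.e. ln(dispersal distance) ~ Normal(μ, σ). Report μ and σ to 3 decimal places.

μ ≈ 2.372, σ ≈ 0.346

If T ~ Lognormal(μ,σ) then ln T ~ Normal(μ,σ), so the p-quantile of ln T is μ + z_p·σ.
ln(9.2) = 2.219 and ln(14) = 2.639; z_{0.33} = -0.4399, z_{0.78} = 0.7722.
σ = (2.639 − 2.219)/(0.7722 − (-0.4399)) = 0.346.
μ = 2.219 − (-0.4399)·0.346 = 2.372.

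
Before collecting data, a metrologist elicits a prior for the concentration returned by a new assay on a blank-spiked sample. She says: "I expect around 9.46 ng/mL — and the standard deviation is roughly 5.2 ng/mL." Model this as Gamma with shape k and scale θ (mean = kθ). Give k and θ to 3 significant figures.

k ≈ 3.31, θ ≈ 2.86

For Gamma(k, scale θ): mean = kθ, variance = kθ², so CV = 1/√k.
CV = SD/mean = 5.2/9.46 = 0.5497, hence k = 1/CV² = 3.31.
Then θ = mean/k = 9.46/3.31 = 2.86.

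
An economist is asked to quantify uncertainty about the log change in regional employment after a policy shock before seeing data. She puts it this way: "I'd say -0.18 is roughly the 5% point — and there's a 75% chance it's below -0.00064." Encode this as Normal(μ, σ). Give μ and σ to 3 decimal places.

The p-quantile of Normal(μ,σ) is μ + z_p·σ, with z_{0.05} = -1.645 and z_{0.75} = 0.6745.
Eliminate σ: μ = (z₂·x₁ − z₁·x₂)/(z₂ − z₁) = (0.6745·-0.18 − (-1.645)·-0.00064)/2.319 = -0.053.
Then σ = (x₂ − x₁)/(z₂ − z₁) = (-0.00064 − -0.18)/2.319 = 0.077.

μ = -0.053, σ = 0.077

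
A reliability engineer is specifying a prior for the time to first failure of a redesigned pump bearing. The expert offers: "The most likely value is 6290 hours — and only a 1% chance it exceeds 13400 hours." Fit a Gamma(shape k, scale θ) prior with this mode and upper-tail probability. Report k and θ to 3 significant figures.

k ≈ 9.48, θ ≈ 741

Gamma(k,θ) with k>1 has mode (k−1)θ, so θ = 6290/(k−1).
Need P(X < 13400) = 0.99 with θ tied to k this way. Start at k = 2, θ = 6290: P(X<13400) ≈ 0.628.
Too low — raise k to concentrate. Iterating converges to k ≈ 9.48.
Then θ = 6290/(9.48−1) ≈ 741.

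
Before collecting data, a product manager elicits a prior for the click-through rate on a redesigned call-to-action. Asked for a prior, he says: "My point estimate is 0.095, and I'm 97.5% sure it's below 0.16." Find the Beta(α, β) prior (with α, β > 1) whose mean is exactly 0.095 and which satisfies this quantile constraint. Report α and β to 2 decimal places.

α ≈ 9.32, β ≈ 88.78

With mean 0.095 fixed, write α = 0.095s, β = 0.905s where s = α+β.
Need P(θ < 0.16) = 0.975 under Beta(0.095s, 0.905s). Normal approximation: (q−m)/√(m(1−m)/s) ≈ z_{0.975} = 1.96, so s ≈ 0.095·0.905·(1.96)²/(0.16−0.095)² = 78.2.
At s = 78.2: P(θ<0.16) ≈ 0.962. Adjusting to match 0.975 gives s ≈ 98.10.
So α = 0.095·98.10 ≈ 9.32, β = 0.905·98.10 ≈ 88.78.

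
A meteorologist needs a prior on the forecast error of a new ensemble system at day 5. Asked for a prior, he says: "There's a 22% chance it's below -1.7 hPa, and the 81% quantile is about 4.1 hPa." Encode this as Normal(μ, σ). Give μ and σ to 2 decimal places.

μ = 1.01, σ = 3.51

For Normal(μ,σ), the p-quantile is μ + z_p·σ. Here z_{0.22} = -0.7722, z_{0.81} = 0.8779.
So -1.7 = μ − 0.7722σ and 4.1 = μ + 0.8779σ.
Subtracting: σ = (4.1 − -1.7)/(0.8779 − (-0.7722)) = 3.51.
Then μ = -1.7 − (-0.7722)·3.51 = 1.01.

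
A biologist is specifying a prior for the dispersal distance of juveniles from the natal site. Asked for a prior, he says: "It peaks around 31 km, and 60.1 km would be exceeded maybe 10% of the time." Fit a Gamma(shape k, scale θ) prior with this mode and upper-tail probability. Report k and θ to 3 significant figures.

Gamma(k,θ) with k>1 has mode (k−1)θ, so θ = 31/(k−1).
Need P(X < 60.1) = 0.9 with θ tied to k this way. Start at k = 2, θ = 31: P(X<60.1) ≈ 0.577.
Too low — raise k to concentrate. Iterating converges to k ≈ 5.37.
Then θ = 31/(5.37−1) ≈ 7.1.

k ≈ 5.37, θ ≈ 7.1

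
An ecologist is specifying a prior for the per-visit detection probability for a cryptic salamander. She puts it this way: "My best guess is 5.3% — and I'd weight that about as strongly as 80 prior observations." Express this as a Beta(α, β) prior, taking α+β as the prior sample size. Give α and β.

α = 4.24, β = 75.76

Under the effective-sample-size interpretation, Beta(α, β) has prior mean α/(α+β) and prior sample size α+β.
So α+β = 80 and α/(α+β) = 0.053, giving α = 0.053·80 = 4.24 and β = 80 − 4.24 = 75.76.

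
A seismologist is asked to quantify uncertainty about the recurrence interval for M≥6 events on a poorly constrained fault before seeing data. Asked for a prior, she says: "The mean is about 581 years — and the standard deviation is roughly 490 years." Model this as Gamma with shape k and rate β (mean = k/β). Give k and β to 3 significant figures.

For Gamma(k, rate β): mean = k/β, variance = k/β², so CV = 1/√k.
CV = SD/mean = 490/581 = 0.8434, hence k = 1/CV² = 1.41.
Then β = k/mean = 1.41/581 = 0.00242.

k ≈ 1.41, β ≈ 0.00242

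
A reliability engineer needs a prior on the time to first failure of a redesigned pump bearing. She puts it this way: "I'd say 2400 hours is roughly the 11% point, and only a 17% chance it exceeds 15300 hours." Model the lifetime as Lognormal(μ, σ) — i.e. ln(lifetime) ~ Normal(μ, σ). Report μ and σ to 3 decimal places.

If T ~ Lognormal(μ,σ) then ln T ~ Normal(μ,σ), so the p-quantile of ln T is μ + z_p·σ.
ln(2400) = 7.783 and ln(15300) = 9.636; z_{0.11} = -1.227, z_{0.83} = 0.9542.
σ = (9.636 − 7.783)/(0.9542 − (-1.227)) = 0.849.
μ = 7.783 − (-1.227)·0.849 = 8.825.

μ ≈ 8.825, σ ≈ 0.849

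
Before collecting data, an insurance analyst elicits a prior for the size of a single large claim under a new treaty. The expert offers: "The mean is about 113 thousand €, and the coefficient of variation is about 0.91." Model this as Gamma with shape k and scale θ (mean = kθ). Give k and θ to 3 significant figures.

k ≈ 1.21, θ ≈ 93.6

For Gamma(k, scale θ): mean = kθ, variance = kθ², so CV = 1/√k.
CV = 0.91, hence k = 1/CV² = 1.21.
Then θ = mean/k = 113/1.21 = 93.6.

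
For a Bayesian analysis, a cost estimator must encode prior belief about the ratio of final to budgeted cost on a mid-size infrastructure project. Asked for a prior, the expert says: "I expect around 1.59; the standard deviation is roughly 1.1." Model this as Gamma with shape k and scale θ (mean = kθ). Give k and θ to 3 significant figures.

k ≈ 2.09, θ ≈ 0.761

For Gamma(k, scale θ): mean = kθ, variance = kθ², so CV = 1/√k.
CV = SD/mean = 1.1/1.59 = 0.6918, hence k = 1/CV² = 2.09.
Then θ = mean/k = 1.59/2.09 = 0.761.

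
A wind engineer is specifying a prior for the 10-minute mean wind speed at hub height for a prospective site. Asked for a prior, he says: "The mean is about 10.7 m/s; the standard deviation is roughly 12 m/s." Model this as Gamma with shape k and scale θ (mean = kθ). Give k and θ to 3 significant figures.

For Gamma(k, scale θ): mean = kθ, variance = kθ², so CV = 1/√k.
CV = SD/mean = 12/10.7 = 1.121, hence k = 1/CV² = 0.795.
Then θ = mean/k = 10.7/0.795 = 13.5.

k ≈ 0.795, θ ≈ 13.5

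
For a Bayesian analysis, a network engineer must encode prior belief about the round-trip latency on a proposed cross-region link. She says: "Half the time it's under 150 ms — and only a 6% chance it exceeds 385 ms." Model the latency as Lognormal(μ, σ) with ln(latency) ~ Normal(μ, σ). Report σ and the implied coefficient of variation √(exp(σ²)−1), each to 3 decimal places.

σ ≈ 0.606, CV ≈ 0.666

If T ~ Lognormal(μ,σ) then ln T ~ Normal(μ,σ), so the p-quantile of ln T is μ + z_p·σ.
ln(150) = 5.011 and ln(385) = 5.953; z_{0.5} = 0, z_{0.94} = 1.555.
σ = (5.953 − 5.011)/(1.555 − (0)) = 0.606.
μ = 5.011 − (0)·0.606 = 5.011.
CV = √(exp(σ²)−1) = √(exp(0.3676)−1) = 0.666.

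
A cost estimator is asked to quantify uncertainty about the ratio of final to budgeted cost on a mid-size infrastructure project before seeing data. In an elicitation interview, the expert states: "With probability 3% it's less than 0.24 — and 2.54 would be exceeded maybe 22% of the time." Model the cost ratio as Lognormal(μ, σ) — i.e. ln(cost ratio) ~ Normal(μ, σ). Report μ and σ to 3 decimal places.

μ ≈ 0.245, σ ≈ 0.889

If T ~ Lognormal(μ,σ) then ln T ~ Normal(μ,σ), so the p-quantile of ln T is μ + z_p·σ.
ln(0.24) = -1.427 and ln(2.54) = 0.9322; z_{0.03} = -1.881, z_{0.78} = 0.7722.
σ = (0.9322 − -1.427)/(0.7722 − (-1.881)) = 0.889.
μ = -1.427 − (-1.881)·0.889 = 0.245.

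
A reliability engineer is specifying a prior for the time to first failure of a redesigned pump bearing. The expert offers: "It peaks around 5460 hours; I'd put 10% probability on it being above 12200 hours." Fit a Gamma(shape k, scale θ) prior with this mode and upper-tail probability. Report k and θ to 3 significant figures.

k ≈ 3.98, θ ≈ 1840

Gamma(k,θ) with k>1 has mode (k−1)θ, so θ = 5460/(k−1).
Need P(X < 12200) = 0.9 with θ tied to k this way. Start at k = 2, θ = 5460: P(X<12200) ≈ 0.654.
Too low — raise k to concentrate. Iterating converges to k ≈ 3.98.
Then θ = 5460/(3.98−1) ≈ 1840.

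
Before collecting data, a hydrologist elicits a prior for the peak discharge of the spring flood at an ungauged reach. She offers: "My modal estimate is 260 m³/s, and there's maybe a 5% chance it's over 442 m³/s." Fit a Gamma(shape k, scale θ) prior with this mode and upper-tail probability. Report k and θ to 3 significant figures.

Gamma(k,θ) with k>1 has mode (k−1)θ, so θ = 260/(k−1).
Need P(X < 442) = 0.95 with θ tied to k this way. Start at k = 2, θ = 260: P(X<442) ≈ 0.507.
Too low — raise k to concentrate. Iterating converges to k ≈ 10.9.
Then θ = 260/(10.9−1) ≈ 26.2.

k ≈ 10.9, θ ≈ 26.2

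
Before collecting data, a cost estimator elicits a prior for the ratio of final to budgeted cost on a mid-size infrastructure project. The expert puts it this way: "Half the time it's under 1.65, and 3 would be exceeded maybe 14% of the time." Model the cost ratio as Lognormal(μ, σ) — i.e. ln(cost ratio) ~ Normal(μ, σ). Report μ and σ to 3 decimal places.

μ ≈ 0.501, σ ≈ 0.553

If T ~ Lognormal(μ,σ) then ln T ~ Normal(μ,σ), so the p-quantile of ln T is μ + z_p·σ.
ln(1.65) = 0.5008 and ln(3) = 1.099; z_{0.5} = 0, z_{0.86} = 1.08.
σ = (1.099 − 0.5008)/(1.08 − (0)) = 0.553.
μ = 0.5008 − (0)·0.553 = 0.501.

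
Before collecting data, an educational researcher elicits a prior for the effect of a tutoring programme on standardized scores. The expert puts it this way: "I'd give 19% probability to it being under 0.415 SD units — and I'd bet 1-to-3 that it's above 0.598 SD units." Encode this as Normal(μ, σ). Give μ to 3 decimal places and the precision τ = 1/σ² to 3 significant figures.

μ = 0.518, τ = 72

For Normal(μ,σ), the p-quantile is μ + z_p·σ. Here z_{0.19} = -0.8779, z_{0.75} = 0.6745.
So 0.415 = μ − 0.8779σ and 0.598 = μ + 0.6745σ.
Subtracting: σ = (0.598 − 0.415)/(0.6745 − (-0.8779)) = 0.118.
Then μ = 0.415 − (-0.8779)·0.118 = 0.518.
Precision τ = 1/σ² = 1/0.1179² = 72.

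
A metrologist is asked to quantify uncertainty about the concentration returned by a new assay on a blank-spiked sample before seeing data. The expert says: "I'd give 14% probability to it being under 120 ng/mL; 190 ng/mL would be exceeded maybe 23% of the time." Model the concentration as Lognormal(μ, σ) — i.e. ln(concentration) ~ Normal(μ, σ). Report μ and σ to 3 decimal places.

If T ~ Lognormal(μ,σ) then ln T ~ Normal(μ,σ), so the p-quantile of ln T is μ + z_p·σ.
ln(120) = 4.787 and ln(190) = 5.247; z_{0.14} = -1.08, z_{0.77} = 0.7388.
σ = (5.247 − 4.787)/(0.7388 − (-1.08)) = 0.253.
μ = 4.787 − (-1.08)·0.253 = 5.060.

μ ≈ 5.060, σ ≈ 0.253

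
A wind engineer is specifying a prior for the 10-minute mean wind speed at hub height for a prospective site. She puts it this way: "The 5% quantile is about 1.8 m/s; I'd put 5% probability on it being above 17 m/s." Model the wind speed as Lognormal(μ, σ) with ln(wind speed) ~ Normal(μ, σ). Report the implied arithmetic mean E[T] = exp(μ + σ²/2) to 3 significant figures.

E[T] ≈ 6.98 m/s

If T ~ Lognormal(μ,σ) then ln T ~ Normal(μ,σ), so the p-quantile of ln T is μ + z_p·σ.
ln(1.8) = 0.5878 and ln(17) = 2.833; z_{0.05} = -1.645, z_{0.95} = 1.645.
σ = (2.833 − 0.5878)/(1.645 − (-1.645)) = 0.683.
μ = 0.5878 − (-1.645)·0.683 = 1.711.
E[T] = exp(μ + σ²/2) = exp(1.711 + 0.2329) = 6.98 m/s.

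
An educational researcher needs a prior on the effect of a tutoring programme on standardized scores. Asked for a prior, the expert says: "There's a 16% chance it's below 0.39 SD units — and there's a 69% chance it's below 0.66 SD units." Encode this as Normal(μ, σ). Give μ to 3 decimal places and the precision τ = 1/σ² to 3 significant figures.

The p-quantile of Normal(μ,σ) is μ + z_p·σ, with z_{0.16} = -0.9945 and z_{0.69} = 0.4959.
Eliminate σ: μ = (z₂·x₁ − z₁·x₂)/(z₂ − z₁) = (0.4959·0.39 − (-0.9945)·0.66)/1.49 = 0.570.
Then σ = (x₂ − x₁)/(z₂ − z₁) = (0.66 − 0.39)/1.49 = 0.181.
Precision τ = 1/σ² = 1/0.1812² = 30.5.

μ = 0.570, τ = 30.5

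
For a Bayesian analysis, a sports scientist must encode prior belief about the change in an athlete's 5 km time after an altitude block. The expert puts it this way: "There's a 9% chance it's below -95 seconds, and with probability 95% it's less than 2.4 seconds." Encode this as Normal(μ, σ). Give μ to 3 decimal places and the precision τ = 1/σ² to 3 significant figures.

μ = -51.260, τ = 0.00094

For Normal(μ,σ), the p-quantile is μ + z_p·σ. Here z_{0.09} = -1.341, z_{0.95} = 1.645.
So -95 = μ − 1.341σ and 2.4 = μ + 1.645σ.
Subtracting: σ = (2.4 − -95)/(1.645 − (-1.341)) = 32.623.
Then μ = -95 − (-1.341)·32.623 = -51.260.
Precision τ = 1/σ² = 1/32.62² = 0.00094.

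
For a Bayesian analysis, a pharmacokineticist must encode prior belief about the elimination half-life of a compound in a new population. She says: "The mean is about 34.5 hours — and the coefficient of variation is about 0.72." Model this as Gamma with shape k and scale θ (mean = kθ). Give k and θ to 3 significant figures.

k ≈ 1.93, θ ≈ 17.9

For Gamma(k, scale θ): mean = kθ, variance = kθ², so CV = 1/√k.
CV = 0.72, hence k = 1/CV² = 1.93.
Then θ = mean/k = 34.5/1.93 = 17.9.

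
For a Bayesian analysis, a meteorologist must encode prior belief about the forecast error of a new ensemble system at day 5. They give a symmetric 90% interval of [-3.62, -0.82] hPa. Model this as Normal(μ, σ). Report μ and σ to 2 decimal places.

μ = -2.22, σ = 0.85

A symmetric 90% interval runs μ ± z·σ with z = 1.645.
Half-width = 1.4, so σ = 1.4/1.645 = 0.85.
μ is the interval midpoint, -2.22.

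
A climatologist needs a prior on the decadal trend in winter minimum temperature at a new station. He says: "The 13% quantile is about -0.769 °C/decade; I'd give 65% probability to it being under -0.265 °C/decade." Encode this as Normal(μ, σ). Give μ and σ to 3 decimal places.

The p-quantile of Normal(μ,σ) is μ + z_p·σ, with z_{0.13} = -1.126 and z_{0.65} = 0.3853.
Eliminate σ: μ = (z₂·x₁ − z₁·x₂)/(z₂ − z₁) = (0.3853·-0.769 − (-1.126)·-0.265)/1.512 = -0.393.
Then σ = (x₂ − x₁)/(z₂ − z₁) = (-0.265 − -0.769)/1.512 = 0.333.

μ = -0.393, σ = 0.333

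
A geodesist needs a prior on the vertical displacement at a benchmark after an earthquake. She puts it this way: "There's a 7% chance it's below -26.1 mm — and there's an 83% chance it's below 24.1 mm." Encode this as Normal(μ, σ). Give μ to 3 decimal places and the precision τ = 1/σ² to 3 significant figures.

μ = 4.388, τ = 0.00234

The p-quantile of Normal(μ,σ) is μ + z_p·σ, with z_{0.07} = -1.476 and z_{0.83} = 0.9542.
Eliminate σ: μ = (z₂·x₁ − z₁·x₂)/(z₂ − z₁) = (0.9542·-26.1 − (-1.476)·24.1)/2.43 = 4.388.
Then σ = (x₂ − x₁)/(z₂ − z₁) = (24.1 − -26.1)/2.43 = 20.659.
Precision τ = 1/σ² = 1/20.66² = 0.00234.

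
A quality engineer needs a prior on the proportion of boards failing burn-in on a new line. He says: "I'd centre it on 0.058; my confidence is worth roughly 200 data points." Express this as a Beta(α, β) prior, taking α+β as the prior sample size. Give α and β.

Under the effective-sample-size interpretation, Beta(α, β) has prior mean α/(α+β) and prior sample size α+β.
So α+β = 200 and α/(α+β) = 0.058, giving α = 0.058·200 = 11.6 and β = 200 − 11.6 = 188.4.

α = 11.6, β = 188.4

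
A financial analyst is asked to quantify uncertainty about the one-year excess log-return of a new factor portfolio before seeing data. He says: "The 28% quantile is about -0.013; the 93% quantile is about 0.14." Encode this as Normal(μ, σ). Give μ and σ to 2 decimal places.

μ = 0.03, σ = 0.07

For Normal(μ,σ), the p-quantile is μ + z_p·σ. Here z_{0.28} = -0.5828, z_{0.93} = 1.476.
So -0.013 = μ − 0.5828σ and 0.14 = μ + 1.476σ.
Subtracting: σ = (0.14 − -0.013)/(1.476 − (-0.5828)) = 0.07.
Then μ = -0.013 − (-0.5828)·0.07 = 0.03.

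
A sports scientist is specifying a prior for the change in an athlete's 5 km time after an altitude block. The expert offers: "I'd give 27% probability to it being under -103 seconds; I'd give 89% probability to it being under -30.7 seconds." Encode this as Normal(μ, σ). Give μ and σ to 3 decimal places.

μ = -78.912, σ = 39.308

The p-quantile of Normal(μ,σ) is μ + z_p·σ, with z_{0.27} = -0.6128 and z_{0.89} = 1.227.
Eliminate σ: μ = (z₂·x₁ − z₁·x₂)/(z₂ − z₁) = (1.227·-103 − (-0.6128)·-30.7)/1.839 = -78.912.
Then σ = (x₂ − x₁)/(z₂ − z₁) = (-30.7 − -103)/1.839 = 39.308.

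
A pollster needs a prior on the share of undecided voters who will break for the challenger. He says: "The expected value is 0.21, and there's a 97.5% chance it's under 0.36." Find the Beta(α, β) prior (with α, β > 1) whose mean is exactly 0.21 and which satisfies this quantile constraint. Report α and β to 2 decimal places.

α ≈ 7.09, β ≈ 26.69

With mean 0.21 fixed, write α = 0.21s, β = 0.79s where s = α+β.
Need P(θ < 0.36) = 0.975 under Beta(0.21s, 0.79s). Normal approximation: (q−m)/√(m(1−m)/s) ≈ z_{0.975} = 1.96, so s ≈ 0.21·0.79·(1.96)²/(0.36−0.21)² = 28.3.
At s = 28.3: P(θ<0.36) ≈ 0.965. Adjusting to match 0.975 gives s ≈ 33.78.
So α = 0.21·33.78 ≈ 7.09, β = 0.79·33.78 ≈ 26.69.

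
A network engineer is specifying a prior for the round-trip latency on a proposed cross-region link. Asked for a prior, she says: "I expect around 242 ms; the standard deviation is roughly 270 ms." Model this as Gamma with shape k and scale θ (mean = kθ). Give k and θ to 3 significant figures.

k ≈ 0.803, θ ≈ 301

For Gamma(k, scale θ): mean = kθ, variance = kθ², so CV = 1/√k.
CV = SD/mean = 270/242 = 1.116, hence k = 1/CV² = 0.803.
Then θ = mean/k = 242/0.803 = 301.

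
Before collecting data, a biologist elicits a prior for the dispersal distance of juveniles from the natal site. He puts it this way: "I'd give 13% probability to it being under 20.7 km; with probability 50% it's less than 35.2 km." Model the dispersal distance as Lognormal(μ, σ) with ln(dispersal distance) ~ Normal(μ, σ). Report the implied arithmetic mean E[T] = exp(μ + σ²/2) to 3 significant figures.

If T ~ Lognormal(μ,σ) then ln T ~ Normal(μ,σ), so the p-quantile of ln T is μ + z_p·σ.
ln(20.7) = 3.03 and ln(35.2) = 3.561; z_{0.13} = -1.126, z_{0.5} = 0.
σ = (3.561 − 3.03)/(0 − (-1.126)) = 0.471.
μ = 3.03 − (-1.126)·0.471 = 3.561.
E[T] = exp(μ + σ²/2) = exp(3.561 + 0.1111) = 39.3 km.

E[T] ≈ 39.3 km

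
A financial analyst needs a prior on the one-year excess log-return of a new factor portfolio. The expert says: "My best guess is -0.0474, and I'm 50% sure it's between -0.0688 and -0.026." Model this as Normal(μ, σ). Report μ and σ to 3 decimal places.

A symmetric 50% interval runs μ ± z·σ with z = 0.6745.
Half-width = 0.0214, so σ = 0.0214/0.6745 = 0.032.
μ is the stated best guess, -0.047.

μ = -0.047, σ = 0.032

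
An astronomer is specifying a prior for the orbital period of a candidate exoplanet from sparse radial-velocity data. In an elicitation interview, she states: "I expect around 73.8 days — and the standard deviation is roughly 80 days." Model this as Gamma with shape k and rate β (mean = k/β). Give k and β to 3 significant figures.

For Gamma(k, rate β): mean = k/β, variance = k/β², so CV = 1/√k.
CV = SD/mean = 80/73.8 = 1.084, hence k = 1/CV² = 0.851.
Then β = k/mean = 0.851/73.8 = 0.0115.

k ≈ 0.851, β ≈ 0.0115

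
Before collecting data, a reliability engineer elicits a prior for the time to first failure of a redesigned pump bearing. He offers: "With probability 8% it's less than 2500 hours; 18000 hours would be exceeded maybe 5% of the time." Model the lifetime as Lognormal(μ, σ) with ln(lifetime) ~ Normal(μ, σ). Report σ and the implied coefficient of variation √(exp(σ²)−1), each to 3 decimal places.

σ ≈ 0.647, CV ≈ 0.721

If T ~ Lognormal(μ,σ) then ln T ~ Normal(μ,σ), so the p-quantile of ln T is μ + z_p·σ.
ln(2500) = 7.824 and ln(18000) = 9.798; z_{0.08} = -1.405, z_{0.95} = 1.645.
σ = (9.798 − 7.824)/(1.645 − (-1.405)) = 0.647.
μ = 7.824 − (-1.405)·0.647 = 8.733.
CV = √(exp(σ²)−1) = √(exp(0.4189)−1) = 0.721.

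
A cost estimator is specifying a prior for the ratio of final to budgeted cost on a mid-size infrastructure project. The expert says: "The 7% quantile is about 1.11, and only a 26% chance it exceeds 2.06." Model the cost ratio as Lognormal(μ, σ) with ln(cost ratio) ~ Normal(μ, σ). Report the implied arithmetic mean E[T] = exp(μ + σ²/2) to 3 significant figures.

E[T] ≈ 1.78

If T ~ Lognormal(μ,σ) then ln T ~ Normal(μ,σ), so the p-quantile of ln T is μ + z_p·σ.
ln(1.11) = 0.1044 and ln(2.06) = 0.7227; z_{0.07} = -1.476, z_{0.74} = 0.6433.
σ = (0.7227 − 0.1044)/(0.6433 − (-1.476)) = 0.292.
μ = 0.1044 − (-1.476)·0.292 = 0.535.
E[T] = exp(μ + σ²/2) = exp(0.535 + 0.0426) = 1.78.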